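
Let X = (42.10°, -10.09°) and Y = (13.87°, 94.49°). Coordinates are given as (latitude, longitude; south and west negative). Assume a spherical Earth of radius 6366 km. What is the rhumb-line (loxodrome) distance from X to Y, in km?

10572 km

Rhumb course C = atan2(Δλ, Δψ) with Δψ = ln[tan(π/4+φ₂/2)/tan(π/4+φ₁/2)] = -0.5670, Δλ = +1.8253 → C = 107.26°
d = R·|Δφ| / |cos C| = 6366·0.49271 / 0.29668 = 10572 km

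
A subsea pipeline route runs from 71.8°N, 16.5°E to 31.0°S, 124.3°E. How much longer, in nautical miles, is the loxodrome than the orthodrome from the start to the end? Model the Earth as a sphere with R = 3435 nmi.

Great circle: cos σ = sin φ₁ sin φ₂ + cos φ₁ cos φ₂ cos Δλ,  σ = 2.1787 rad → d_gc = 7483.7 nmi
Rhumb line: Δψ = -2.4011, q = Δφ/Δψ = 0.7473, d_rh = R√(Δφ²+q²Δλ²) = 7829.8 nmi
Excess = 7829.8 − 7483.7 = 346.1 ≈ 346 nmi

346 nmi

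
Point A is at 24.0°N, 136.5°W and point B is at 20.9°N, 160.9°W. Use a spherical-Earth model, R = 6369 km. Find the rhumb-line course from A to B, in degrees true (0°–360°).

262.2°

Meridional parts: M(φ₁)=+0.4317, M(φ₂)=+0.3731 → ΔM = -0.0586;  Δλ = -0.4259 rad
tan C = Δλ / ΔM = +7.2733 → C = 262.17°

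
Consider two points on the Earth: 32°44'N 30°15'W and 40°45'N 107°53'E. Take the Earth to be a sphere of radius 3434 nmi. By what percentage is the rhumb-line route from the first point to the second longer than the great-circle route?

14.2%

Great circle: σ = 1.6927 rad → d_gc = Rσ = 5812.7 nmi
Rhumb: Δφ = +0.1399, Δλ = +2.4109, Δψ = +0.1749, q = Δφ/Δψ = 0.8000 → d_rh = R√(Δφ²+q²Δλ²) = 6640.2 nmi
Excess = (6640.2 − 5812.7) / 5812.7 = 827.5 / 5812.7 = 14.24% ≈ 14.2%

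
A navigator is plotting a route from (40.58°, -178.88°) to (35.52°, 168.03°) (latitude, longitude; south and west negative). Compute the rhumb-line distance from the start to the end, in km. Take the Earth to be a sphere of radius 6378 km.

1278 km

Rhumb course C = atan2(Δλ, Δψ) with Δψ = ln[tan(π/4+φ₂/2)/tan(π/4+φ₁/2)] = -0.1122, Δλ = -0.2285 → C = 243.84°
d = R·|Δφ| / |cos C| = 6378·0.08831 / 0.44091 = 1278 km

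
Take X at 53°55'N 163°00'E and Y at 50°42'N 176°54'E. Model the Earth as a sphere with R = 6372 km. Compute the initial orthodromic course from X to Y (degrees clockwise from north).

105.1°

θ = atan2( sin Δλ·cos φ₂ ,  cos φ₁ sin φ₂ − sin φ₁ cos φ₂ cos Δλ )
  = atan2(+0.1522, -0.0411) = 105.12°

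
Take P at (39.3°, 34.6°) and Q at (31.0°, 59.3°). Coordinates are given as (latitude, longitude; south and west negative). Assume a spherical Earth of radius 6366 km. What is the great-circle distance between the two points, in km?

Haversine: a = sin²(Δφ/2)+cos φ₁ cos φ₂ sin²(Δλ/2) = 0.03558;  σ = 2·atan2(√a,√(1−a))
σ = 21.746° → d = Rσ = 6366·0.37953 = 2416 km

2416 km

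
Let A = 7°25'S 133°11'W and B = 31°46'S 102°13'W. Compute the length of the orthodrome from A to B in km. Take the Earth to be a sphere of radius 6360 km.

cos σ = sin φ₁ sin φ₂ + cos φ₁ cos φ₂ cos Δλ
      = sin(-7.42°)sin(-31.77°) + cos(-7.42°)cos(-31.77°)cos(30.97°) = 0.7909
σ = 37.733° → d = Rσ = 6360·0.65856 = 4188 km

4188 km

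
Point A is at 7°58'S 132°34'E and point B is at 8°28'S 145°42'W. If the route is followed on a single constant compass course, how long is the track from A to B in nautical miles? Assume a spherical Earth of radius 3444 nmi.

Δψ = ln[tan(π/4+φ₂/2)/tan(π/4+φ₁/2)] = -0.0088;  Δφ = -0.0087 rad,  Δλ = +1.4265 rad
q = Δφ/Δψ = 0.9897
d = R·√(Δφ² + q²Δλ²) = 3444·1.41189 = 4863 nmi

4863 nmi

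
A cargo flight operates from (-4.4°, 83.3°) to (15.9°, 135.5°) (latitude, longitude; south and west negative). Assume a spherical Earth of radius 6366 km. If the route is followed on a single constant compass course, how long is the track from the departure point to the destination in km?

6167 km

Δψ = ln[tan(π/4+φ₂/2)/tan(π/4+φ₁/2)] = +0.3580;  Δφ = +0.3543 rad,  Δλ = +0.9111 rad
q = Δφ/Δψ = 0.9896
d = R·√(Δφ² + q²Δλ²) = 6366·0.96874 = 6167 km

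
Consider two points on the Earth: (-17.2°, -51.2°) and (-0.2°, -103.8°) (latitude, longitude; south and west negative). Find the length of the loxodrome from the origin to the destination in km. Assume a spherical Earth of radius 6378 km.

6068 km

Δψ = ln[tan(π/4+φ₂/2)/tan(π/4+φ₁/2)] = +0.3013;  Δφ = +0.2967 rad,  Δλ = -0.9180 rad
q = Δφ/Δψ = 0.9847
d = R·√(Δφ² + q²Δλ²) = 6378·0.95144 = 6068 km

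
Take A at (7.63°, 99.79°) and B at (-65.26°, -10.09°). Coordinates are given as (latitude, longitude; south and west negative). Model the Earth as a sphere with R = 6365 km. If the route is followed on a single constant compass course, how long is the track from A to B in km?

Rhumb course C = atan2(Δλ, Δψ) with Δψ = ln[tan(π/4+φ₂/2)/tan(π/4+φ₁/2)] = -1.6508, Δλ = -1.9178 → C = 229.28°
d = R·|Δφ| / |cos C| = 6365·1.27217 / 0.65239 = 12412 km

12412 km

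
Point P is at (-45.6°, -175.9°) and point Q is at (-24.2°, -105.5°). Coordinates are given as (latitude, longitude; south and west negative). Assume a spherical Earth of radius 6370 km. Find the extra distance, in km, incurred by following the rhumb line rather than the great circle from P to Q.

157 km

Great circle: cos σ = sin φ₁ sin φ₂ + cos φ₁ cos φ₂ cos Δλ,  σ = 1.0391 rad → d_gc = 6619.4 km
Rhumb line: Δψ = +0.4607, q = Δφ/Δψ = 0.8106, d_rh = R√(Δφ²+q²Δλ²) = 6776.3 km
Excess = 6776.3 − 6619.4 = 156.9 ≈ 157 km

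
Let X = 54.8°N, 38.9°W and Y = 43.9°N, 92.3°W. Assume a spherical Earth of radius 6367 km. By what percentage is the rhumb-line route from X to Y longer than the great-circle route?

2.2%

Great circle: σ = 0.6194 rad → d_gc = Rσ = 3943.5 km
Rhumb: Δφ = -0.1902, Δλ = -0.9320, Δψ = -0.2937, q = Δφ/Δψ = 0.6478 → d_rh = R√(Δφ²+q²Δλ²) = 4030.2 km
Excess = (4030.2 − 3943.5) / 3943.5 = 86.7 / 3943.5 = 2.20% ≈ 2.2%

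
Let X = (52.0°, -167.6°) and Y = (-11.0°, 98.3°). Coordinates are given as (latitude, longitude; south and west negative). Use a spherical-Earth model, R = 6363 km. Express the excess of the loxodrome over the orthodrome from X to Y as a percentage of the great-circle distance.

2.3%

Great circle: σ = 1.7656 rad → d_gc = Rσ = 11234.5 km
Rhumb: Δφ = -1.0996, Δλ = -1.6424, Δψ = -1.2593, q = Δφ/Δψ = 0.8731 → d_rh = R√(Δφ²+q²Δλ²) = 11498.1 km
Excess = (11498.1 − 11234.5) / 11234.5 = 263.6 / 11234.5 = 2.346% ≈ 2.3%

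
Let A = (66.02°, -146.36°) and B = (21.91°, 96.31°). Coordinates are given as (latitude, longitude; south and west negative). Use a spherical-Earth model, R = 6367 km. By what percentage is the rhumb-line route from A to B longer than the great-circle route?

11.6%

Great circle: σ = 1.4022 rad → d_gc = Rσ = 8927.6 km
Rhumb: Δφ = -0.7699, Δλ = -2.0478, Δψ = -1.1573, q = Δφ/Δψ = 0.6652 → d_rh = R√(Δφ²+q²Δλ²) = 9962.5 km
Excess = (9962.5 − 8927.6) / 8927.6 = 1034.9 / 8927.6 = 11.59% ≈ 11.6%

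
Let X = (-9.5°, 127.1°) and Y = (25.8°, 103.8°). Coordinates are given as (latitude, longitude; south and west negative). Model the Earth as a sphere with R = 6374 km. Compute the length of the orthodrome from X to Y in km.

Haversine: a = sin²(Δφ/2)+cos φ₁ cos φ₂ sin²(Δλ/2) = 0.12814;  σ = 2·atan2(√a,√(1−a))
σ = 41.951° → d = Rσ = 6374·0.73218 = 4667 km

4667 km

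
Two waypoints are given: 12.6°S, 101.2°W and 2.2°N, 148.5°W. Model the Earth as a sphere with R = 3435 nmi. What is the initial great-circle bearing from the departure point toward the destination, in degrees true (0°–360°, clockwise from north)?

284.2°

θ = atan2( sin Δλ·cos φ₂ ,  cos φ₁ sin φ₂ − sin φ₁ cos φ₂ cos Δλ )
  = atan2(-0.7344, +0.1853) = 284.16°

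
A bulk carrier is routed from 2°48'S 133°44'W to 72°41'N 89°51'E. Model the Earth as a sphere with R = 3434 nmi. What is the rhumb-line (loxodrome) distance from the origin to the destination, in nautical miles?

7182 nmi

Δψ = ln[tan(π/4+φ₂/2)/tan(π/4+φ₁/2)] = +1.9309;  Δφ = +1.3174 rad,  Δλ = -2.3809 rad
q = Δφ/Δψ = 0.6823
d = R·√(Δφ² + q²Δλ²) = 3434·2.09152 = 7182 nmi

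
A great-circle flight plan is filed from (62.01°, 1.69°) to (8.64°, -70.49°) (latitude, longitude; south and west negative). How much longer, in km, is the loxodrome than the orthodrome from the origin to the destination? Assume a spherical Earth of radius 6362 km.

Great circle: cos σ = sin φ₁ sin φ₂ + cos φ₁ cos φ₂ cos Δλ,  σ = 1.2926 rad → d_gc = 8223.35 km
Rhumb line: Δψ = -1.2380, q = Δφ/Δψ = 0.7524, d_rh = R√(Δφ²+q²Δλ²) = 8454.84 km
Excess = 8454.84 − 8223.35 = 231.49 ≈ 231 km

231 km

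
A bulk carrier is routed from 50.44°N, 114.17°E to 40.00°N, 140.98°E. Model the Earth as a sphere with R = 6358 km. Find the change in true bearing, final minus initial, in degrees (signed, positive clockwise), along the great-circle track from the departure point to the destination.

+19.3°

Initial bearing θ₁ = atan2(sin Δλ cos φ₂, cos φ₁ sin φ₂ − sin φ₁ cos φ₂ cos Δλ) = 108.81°
Final bearing θ₂ = (initial bearing from the destination back to the start) + 180° = 128.10°
Δθ = θ₂ − θ₁ = +19.3°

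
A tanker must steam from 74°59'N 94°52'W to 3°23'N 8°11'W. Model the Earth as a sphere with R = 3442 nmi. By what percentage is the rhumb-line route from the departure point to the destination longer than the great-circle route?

5.2%

Great circle: σ = 1.4988 rad → d_gc = Rσ = 5158.8 nmi
Rhumb: Δφ = -1.2497, Δλ = +1.5129, Δψ = -1.9674, q = Δφ/Δψ = 0.6352 → d_rh = R√(Δφ²+q²Δλ²) = 5426.1 nmi
Excess = (5426.1 − 5158.8) / 5158.8 = 267.3 / 5158.8 = 5.18% ≈ 5.2%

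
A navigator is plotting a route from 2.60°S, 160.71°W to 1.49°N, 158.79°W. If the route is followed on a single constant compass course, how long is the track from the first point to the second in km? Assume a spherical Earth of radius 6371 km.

Rhumb course C = atan2(Δλ, Δψ) with Δψ = ln[tan(π/4+φ₂/2)/tan(π/4+φ₁/2)] = +0.0714, Δλ = +0.0335 → C = 25.14°
d = R·|Δφ| / |cos C| = 6371·0.07138 / 0.90526 = 502 km

502 km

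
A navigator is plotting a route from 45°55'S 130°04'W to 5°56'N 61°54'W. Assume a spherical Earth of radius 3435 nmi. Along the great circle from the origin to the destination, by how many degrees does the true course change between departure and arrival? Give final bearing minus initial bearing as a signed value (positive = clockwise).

Initial bearing θ₁ = atan2(sin Δλ cos φ₂, cos φ₁ sin φ₂ − sin φ₁ cos φ₂ cos Δλ) = 69.91°
Final bearing θ₂ = (initial bearing from the destination back to the start) + 180° = 41.06°
Δθ = θ₂ − θ₁ = -28.8°

-28.8°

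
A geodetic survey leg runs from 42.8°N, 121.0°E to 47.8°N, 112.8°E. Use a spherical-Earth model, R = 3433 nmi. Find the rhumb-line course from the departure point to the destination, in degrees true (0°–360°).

310.9°

Meridional parts: M(φ₁)=+0.8281, M(φ₂)=+0.9523 → ΔM = +0.1242;  Δλ = -0.1431 rad
tan C = Δλ / ΔM = -1.1525 → C = 310.95°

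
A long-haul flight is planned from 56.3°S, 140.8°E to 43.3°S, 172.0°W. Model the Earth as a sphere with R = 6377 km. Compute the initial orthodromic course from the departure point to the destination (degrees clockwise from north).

86.7°

θ = atan2( sin Δλ·cos φ₂ ,  cos φ₁ sin φ₂ − sin φ₁ cos φ₂ cos Δλ )
  = atan2(+0.5340, +0.0309) = 86.69°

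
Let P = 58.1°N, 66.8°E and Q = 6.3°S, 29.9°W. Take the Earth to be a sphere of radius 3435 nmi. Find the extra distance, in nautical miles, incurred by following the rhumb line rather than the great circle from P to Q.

218 nmi

Great circle: cos σ = sin φ₁ sin φ₂ + cos φ₁ cos φ₂ cos Δλ,  σ = 1.7259 rad → d_gc = 5928.3 nmi
Rhumb line: Δψ = -1.3626, q = Δφ/Δψ = 0.8249, d_rh = R√(Δφ²+q²Δλ²) = 6146.1 nmi
Excess = 6146.1 − 5928.3 = 217.8 ≈ 218 nmi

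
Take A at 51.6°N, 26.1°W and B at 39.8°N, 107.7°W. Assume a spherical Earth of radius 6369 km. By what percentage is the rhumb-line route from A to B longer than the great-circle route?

5.0%

Great circle: σ = 0.9626 rad → d_gc = Rσ = 6131.0 km
Rhumb: Δφ = -0.2059, Δλ = -1.4242, Δψ = -0.2965, q = Δφ/Δψ = 0.6946 → d_rh = R√(Δφ²+q²Δλ²) = 6435.3 km
Excess = (6435.3 − 6131.0) / 6131.0 = 304.3 / 6131.0 = 4.96% ≈ 5.0%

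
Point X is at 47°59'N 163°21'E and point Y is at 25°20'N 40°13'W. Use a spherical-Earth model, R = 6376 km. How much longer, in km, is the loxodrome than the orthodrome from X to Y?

Great circle: cos σ = sin φ₁ sin φ₂ + cos φ₁ cos φ₂ cos Δλ,  σ = 1.8097 rad → d_gc = 11538.6 km
Rhumb line: Δψ = -0.4997, q = Δφ/Δψ = 0.7911, d_rh = R√(Δφ²+q²Δλ²) = 13999.8 km
Excess = 13999.8 − 11538.6 = 2461.2 ≈ 2461 km

2461 km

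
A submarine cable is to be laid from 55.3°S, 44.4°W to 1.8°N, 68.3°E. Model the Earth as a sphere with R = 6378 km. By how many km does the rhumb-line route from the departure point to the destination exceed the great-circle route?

Great circle: cos σ = sin φ₁ sin φ₂ + cos φ₁ cos φ₂ cos Δλ,  σ = 1.8187 rad → d_gc = 11599.9 km
Rhumb line: Δψ = +1.1948, q = Δφ/Δψ = 0.8341, d_rh = R√(Δφ²+q²Δλ²) = 12243.2 km
Excess = 12243.2 − 11599.9 = 643.3 ≈ 643 km

643 km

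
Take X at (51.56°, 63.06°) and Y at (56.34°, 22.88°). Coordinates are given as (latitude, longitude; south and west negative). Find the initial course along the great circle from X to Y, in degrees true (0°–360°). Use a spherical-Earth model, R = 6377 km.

297.5°

N = sin Δλ·cos φ₂ = -0.3576;  D = cos φ₁ sin φ₂ − sin φ₁ cos φ₂ cos Δλ = +0.1858
initial course = atan2(N, D) = 297.45°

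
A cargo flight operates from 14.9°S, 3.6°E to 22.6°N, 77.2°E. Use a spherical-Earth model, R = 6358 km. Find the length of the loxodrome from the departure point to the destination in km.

Rhumb course C = atan2(Δλ, Δψ) with Δψ = ln[tan(π/4+φ₂/2)/tan(π/4+φ₁/2)] = +0.6681, Δλ = +1.2846 → C = 62.52°
d = R·|Δφ| / |cos C| = 6358·0.65450 / 0.46144 = 9018 km

9018 km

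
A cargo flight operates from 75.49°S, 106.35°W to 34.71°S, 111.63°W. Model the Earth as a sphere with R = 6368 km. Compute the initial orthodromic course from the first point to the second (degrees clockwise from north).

θ = atan2( sin Δλ·cos φ₂ ,  cos φ₁ sin φ₂ − sin φ₁ cos φ₂ cos Δλ )
  = atan2(-0.0756, +0.6498) = 353.36°

353.4°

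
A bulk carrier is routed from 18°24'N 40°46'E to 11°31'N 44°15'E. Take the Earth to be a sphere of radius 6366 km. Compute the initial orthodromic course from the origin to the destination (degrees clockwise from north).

153.5°

N = sin Δλ·cos φ₂ = +0.0595;  D = cos φ₁ sin φ₂ − sin φ₁ cos φ₂ cos Δλ = -0.1193
initial course = atan2(N, D) = 153.47°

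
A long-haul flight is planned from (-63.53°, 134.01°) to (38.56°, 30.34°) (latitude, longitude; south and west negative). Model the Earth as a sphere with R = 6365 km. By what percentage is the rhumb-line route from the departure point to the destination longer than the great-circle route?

2.2%

Great circle: σ = 2.2658 rad → d_gc = Rσ = 14421.6 km
Rhumb: Δφ = +1.7818, Δλ = -1.8094, Δψ = +2.1778, q = Δφ/Δψ = 0.8182 → d_rh = R√(Δφ²+q²Δλ²) = 14744.8 km
Excess = (14744.8 − 14421.6) / 14421.6 = 323.2 / 14421.6 = 2.24% ≈ 2.2%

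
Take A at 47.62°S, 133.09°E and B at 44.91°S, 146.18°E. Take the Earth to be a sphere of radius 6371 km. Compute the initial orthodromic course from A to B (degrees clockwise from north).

78.1°

θ = atan2( sin Δλ·cos φ₂ ,  cos φ₁ sin φ₂ − sin φ₁ cos φ₂ cos Δλ )
  = atan2(+0.1604, +0.0337) = 78.14°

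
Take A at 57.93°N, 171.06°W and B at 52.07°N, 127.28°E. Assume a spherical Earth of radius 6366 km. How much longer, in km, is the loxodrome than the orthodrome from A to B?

132 km

Great circle: cos σ = sin φ₁ sin φ₂ + cos φ₁ cos φ₂ cos Δλ,  σ = 0.6035 rad → d_gc = 3842.2 km
Rhumb line: Δψ = -0.1787, q = Δφ/Δψ = 0.5723, d_rh = R√(Δφ²+q²Δλ²) = 3974.5 km
Excess = 3974.5 − 3842.2 = 132.3 ≈ 132 km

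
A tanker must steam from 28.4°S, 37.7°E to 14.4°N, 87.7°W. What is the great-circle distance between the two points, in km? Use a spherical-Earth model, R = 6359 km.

14175 km

Haversine: a = sin²(Δφ/2)+cos φ₁ cos φ₂ sin²(Δλ/2) = 0.80592;  σ = 2·atan2(√a,√(1−a))
σ = 127.723° → d = Rσ = 6359·2.22918 = 14175 km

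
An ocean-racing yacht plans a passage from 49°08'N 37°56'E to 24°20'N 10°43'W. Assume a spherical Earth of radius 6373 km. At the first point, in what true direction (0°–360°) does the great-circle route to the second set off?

254.8°

θ = atan2( sin Δλ·cos φ₂ ,  cos φ₁ sin φ₂ − sin φ₁ cos φ₂ cos Δλ )
  = atan2(-0.6840, -0.1856) = 254.82°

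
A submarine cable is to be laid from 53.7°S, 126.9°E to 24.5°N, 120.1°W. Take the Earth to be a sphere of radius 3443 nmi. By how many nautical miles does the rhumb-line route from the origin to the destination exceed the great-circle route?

193 nmi

Great circle: cos σ = sin φ₁ sin φ₂ + cos φ₁ cos φ₂ cos Δλ,  σ = 2.1468 rad → d_gc = 7391.54 nmi
Rhumb line: Δψ = +1.5566, q = Δφ/Δψ = 0.8768, d_rh = R√(Δφ²+q²Δλ²) = 7585.01 nmi
Excess = 7585.01 − 7391.54 = 193.47 ≈ 193 nmi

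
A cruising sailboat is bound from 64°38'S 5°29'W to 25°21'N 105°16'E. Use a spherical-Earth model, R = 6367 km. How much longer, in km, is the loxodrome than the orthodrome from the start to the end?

Great circle: cos σ = sin φ₁ sin φ₂ + cos φ₁ cos φ₂ cos Δλ,  σ = 2.1224 rad → d_gc = 13513.2 km
Rhumb line: Δψ = +1.9490, q = Δφ/Δψ = 0.8058, d_rh = R√(Δφ²+q²Δλ²) = 14083.1 km
Excess = 14083.1 − 13513.2 = 569.9 ≈ 570 km

570 km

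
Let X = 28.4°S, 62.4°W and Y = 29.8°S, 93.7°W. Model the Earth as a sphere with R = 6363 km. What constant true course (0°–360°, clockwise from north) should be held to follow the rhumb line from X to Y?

Meridional parts: M(φ₁)=-0.5173, M(φ₂)=-0.5453 → ΔM = -0.0280;  Δλ = -0.5463 rad
tan C = Δλ / ΔM = +19.5343 → C = 267.07°

267.1°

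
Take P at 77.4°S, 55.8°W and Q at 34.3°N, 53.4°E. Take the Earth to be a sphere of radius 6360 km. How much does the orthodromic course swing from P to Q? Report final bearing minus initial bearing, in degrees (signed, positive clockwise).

Initial bearing θ₁ = atan2(sin Δλ cos φ₂, cos φ₁ sin φ₂ − sin φ₁ cos φ₂ cos Δλ) = 100.33°
Final bearing θ₂ = (initial bearing from the destination back to the start) + 180° = 15.06°
Δθ = θ₂ − θ₁ = -85.3°

-85.3°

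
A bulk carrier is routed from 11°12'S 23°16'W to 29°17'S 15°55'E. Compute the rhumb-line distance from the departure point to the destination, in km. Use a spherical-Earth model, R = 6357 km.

Δψ = ln[tan(π/4+φ₂/2)/tan(π/4+φ₁/2)] = -0.3382;  Δφ = -0.3156 rad,  Δλ = +0.6839 rad
q = Δφ/Δψ = 0.9333
d = R·√(Δφ² + q²Δλ²) = 6357·0.71202 = 4526 km

4526 km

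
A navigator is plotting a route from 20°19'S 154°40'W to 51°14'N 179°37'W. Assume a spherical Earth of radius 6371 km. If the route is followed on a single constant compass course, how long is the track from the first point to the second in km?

Δψ = ln[tan(π/4+φ₂/2)/tan(π/4+φ₁/2)] = +1.4069;  Δφ = +1.2488 rad,  Δλ = -0.4355 rad
q = Δφ/Δψ = 0.8876
d = R·√(Δφ² + q²Δλ²) = 6371·1.30723 = 8328 km

8328 km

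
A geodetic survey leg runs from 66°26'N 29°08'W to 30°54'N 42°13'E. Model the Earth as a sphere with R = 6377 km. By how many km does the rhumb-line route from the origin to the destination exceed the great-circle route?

249 km

Great circle: cos σ = sin φ₁ sin φ₂ + cos φ₁ cos φ₂ cos Δλ,  σ = 0.9516 rad → d_gc = 6068.1 km
Rhumb line: Δψ = -0.9998, q = Δφ/Δψ = 0.6203, d_rh = R√(Δφ²+q²Δλ²) = 6317.2 km
Excess = 6317.2 − 6068.1 = 249.1 ≈ 249 km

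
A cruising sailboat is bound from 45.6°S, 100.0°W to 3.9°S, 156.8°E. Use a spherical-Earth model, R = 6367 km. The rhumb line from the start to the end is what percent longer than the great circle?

Great circle: σ = 1.6818 rad → d_gc = Rσ = 10708.2 km
Rhumb: Δφ = +0.7278, Δλ = -1.8012, Δψ = +0.8281, q = Δφ/Δψ = 0.8788 → d_rh = R√(Δφ²+q²Δλ²) = 11092.9 km
Excess = (11092.9 − 10708.2) / 10708.2 = 384.7 / 10708.2 = 3.59% ≈ 3.6%

3.6%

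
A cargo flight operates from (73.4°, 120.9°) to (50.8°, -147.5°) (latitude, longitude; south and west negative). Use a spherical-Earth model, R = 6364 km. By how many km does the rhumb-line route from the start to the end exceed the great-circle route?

Great circle: cos σ = sin φ₁ sin φ₂ + cos φ₁ cos φ₂ cos Δλ,  σ = 0.7413 rad → d_gc = 4717.5 km
Rhumb line: Δψ = -0.8924, q = Δφ/Δψ = 0.4420, d_rh = R√(Δφ²+q²Δλ²) = 5150.4 km
Excess = 5150.4 − 4717.5 = 432.9 ≈ 433 km

433 km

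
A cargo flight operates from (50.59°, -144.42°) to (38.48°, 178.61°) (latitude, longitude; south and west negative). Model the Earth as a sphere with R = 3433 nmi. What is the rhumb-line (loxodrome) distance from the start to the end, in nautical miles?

Δψ = ln[tan(π/4+φ₂/2)/tan(π/4+φ₁/2)] = -0.2981;  Δφ = -0.2114 rad,  Δλ = -0.6452 rad
q = Δφ/Δψ = 0.7089
d = R·√(Δφ² + q²Δλ²) = 3433·0.50389 = 1730 nmi

1730 nmi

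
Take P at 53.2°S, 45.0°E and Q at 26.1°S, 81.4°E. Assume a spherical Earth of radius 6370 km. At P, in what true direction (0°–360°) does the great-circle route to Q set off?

θ = atan2( sin Δλ·cos φ₂ ,  cos φ₁ sin φ₂ − sin φ₁ cos φ₂ cos Δλ )
  = atan2(+0.5329, +0.3152) = 59.39°

59.4°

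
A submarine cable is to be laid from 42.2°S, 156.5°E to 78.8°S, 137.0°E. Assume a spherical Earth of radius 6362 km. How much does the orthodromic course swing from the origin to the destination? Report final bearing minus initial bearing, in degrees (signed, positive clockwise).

Initial bearing θ₁ = atan2(sin Δλ cos φ₂, cos φ₁ sin φ₂ − sin φ₁ cos φ₂ cos Δλ) = 186.13°
Final bearing θ₂ = (initial bearing from the destination back to the start) + 180° = 204.03°
Δθ = θ₂ − θ₁ = +17.9°

+17.9°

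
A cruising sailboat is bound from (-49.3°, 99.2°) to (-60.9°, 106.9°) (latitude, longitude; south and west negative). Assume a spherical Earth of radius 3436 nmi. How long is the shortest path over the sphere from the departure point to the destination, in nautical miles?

743 nmi

Haversine: a = sin²(Δφ/2)+cos φ₁ cos φ₂ sin²(Δλ/2) = 0.01164;  σ = 2·atan2(√a,√(1−a))
σ = 12.388° → d = Rσ = 3436·0.21622 = 743 nmi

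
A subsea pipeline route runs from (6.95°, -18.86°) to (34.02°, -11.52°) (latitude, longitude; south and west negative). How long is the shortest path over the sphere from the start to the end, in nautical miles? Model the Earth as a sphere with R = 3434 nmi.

Haversine: a = sin²(Δφ/2)+cos φ₁ cos φ₂ sin²(Δλ/2) = 0.05815;  σ = 2·atan2(√a,√(1−a))
σ = 27.907° → d = Rσ = 3434·0.48707 = 1673 nmi

1673 nmi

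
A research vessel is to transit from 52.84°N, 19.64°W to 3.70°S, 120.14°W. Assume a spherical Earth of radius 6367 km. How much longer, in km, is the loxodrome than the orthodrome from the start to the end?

393 km

Great circle: cos σ = sin φ₁ sin φ₂ + cos φ₁ cos φ₂ cos Δλ,  σ = 1.7328 rad → d_gc = 11032.6 km
Rhumb line: Δψ = -1.1548, q = Δφ/Δψ = 0.8545, d_rh = R√(Δφ²+q²Δλ²) = 11425.8 km
Excess = 11425.8 − 11032.6 = 393.2 ≈ 393 km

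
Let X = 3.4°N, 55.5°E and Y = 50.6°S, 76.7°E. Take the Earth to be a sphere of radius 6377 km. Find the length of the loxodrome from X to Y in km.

Rhumb course C = atan2(Δλ, Δψ) with Δψ = ln[tan(π/4+φ₂/2)/tan(π/4+φ₁/2)] = -1.0865, Δλ = +0.3700 → C = 161.19°
d = R·|Δφ| / |cos C| = 6377·0.94248 / 0.94661 = 6349 km

6349 km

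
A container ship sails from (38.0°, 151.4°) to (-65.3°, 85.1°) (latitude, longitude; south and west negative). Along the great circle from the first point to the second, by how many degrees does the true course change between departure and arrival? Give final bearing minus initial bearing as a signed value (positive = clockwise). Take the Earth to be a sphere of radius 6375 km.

+27.9°

Initial bearing θ₁ = atan2(sin Δλ cos φ₂, cos φ₁ sin φ₂ − sin φ₁ cos φ₂ cos Δλ) = 205.03°
Final bearing θ₂ = (initial bearing from the destination back to the start) + 180° = 232.93°
Δθ = θ₂ − θ₁ = +27.9°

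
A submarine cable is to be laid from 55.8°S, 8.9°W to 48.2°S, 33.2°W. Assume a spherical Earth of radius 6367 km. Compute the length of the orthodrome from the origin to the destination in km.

1851 km

cos σ = sin φ₁ sin φ₂ + cos φ₁ cos φ₂ cos Δλ
      = sin(-55.80°)sin(-48.20°) + cos(-55.80°)cos(-48.20°)cos(-24.30°) = 0.9580
σ = 16.660° → d = Rσ = 6367·0.29077 = 1851 km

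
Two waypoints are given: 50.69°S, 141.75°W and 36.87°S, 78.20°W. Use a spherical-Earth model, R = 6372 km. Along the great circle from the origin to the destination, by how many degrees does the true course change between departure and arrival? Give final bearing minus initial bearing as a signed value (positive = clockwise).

At departure: θ₁ = atan2(sin Δλ cos φ₂, cos φ₁ sin φ₂ − sin φ₁ cos φ₂ cos Δλ) = 98.29°
At arrival: θ₂ = atan2(sin Δλ cos φ₁, −cos φ₂ sin φ₁ + sin φ₂ cos φ₁ cos Δλ) = 51.59°
Δθ = θ₂ − θ₁ = -46.7°

-46.7°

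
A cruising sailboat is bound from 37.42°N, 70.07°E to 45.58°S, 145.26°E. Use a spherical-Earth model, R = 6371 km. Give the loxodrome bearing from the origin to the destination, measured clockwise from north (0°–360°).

Meridional parts: M(φ₁)=+0.7052, M(φ₂)=-0.8958 → ΔM = -1.6010;  Δλ = +1.3123 rad
tan C = Δλ / ΔM = -0.8197 → C = 140.66°

140.7°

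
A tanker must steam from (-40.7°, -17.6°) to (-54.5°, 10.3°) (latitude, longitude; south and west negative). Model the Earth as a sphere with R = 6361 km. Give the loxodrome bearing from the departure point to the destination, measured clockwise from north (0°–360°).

126.5°

Meridional parts: M(φ₁)=-0.7789, M(φ₂)=-1.1391 → ΔM = -0.3602;  Δλ = +0.4869 rad
tan C = Δλ / ΔM = -1.3520 → C = 126.49°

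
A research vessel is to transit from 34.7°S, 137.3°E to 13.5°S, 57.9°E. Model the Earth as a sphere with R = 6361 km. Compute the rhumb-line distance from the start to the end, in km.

Δψ = ln[tan(π/4+φ₂/2)/tan(π/4+φ₁/2)] = +0.4086;  Δφ = +0.3700 rad,  Δλ = -1.3858 rad
q = Δφ/Δψ = 0.9055
d = R·√(Δφ² + q²Δλ²) = 6361·1.30825 = 8322 km

8322 km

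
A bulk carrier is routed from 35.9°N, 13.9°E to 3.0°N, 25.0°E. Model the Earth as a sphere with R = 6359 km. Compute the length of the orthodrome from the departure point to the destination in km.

cos σ = sin φ₁ sin φ₂ + cos φ₁ cos φ₂ cos Δλ
      = sin(35.90°)sin(3.00°) + cos(35.90°)cos(3.00°)cos(11.10°) = 0.8245
σ = 34.463° → d = Rσ = 6359·0.60150 = 3825 km

3825 km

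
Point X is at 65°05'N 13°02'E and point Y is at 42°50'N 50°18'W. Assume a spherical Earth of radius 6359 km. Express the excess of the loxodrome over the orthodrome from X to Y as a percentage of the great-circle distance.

3.6%

Great circle: σ = 0.7148 rad → d_gc = Rσ = 4545.2 km
Rhumb: Δφ = -0.3883, Δλ = -1.1054, Δψ = -0.6810, q = Δφ/Δψ = 0.5702 → d_rh = R√(Δφ²+q²Δλ²) = 4707.7 km
Excess = (4707.7 − 4545.2) / 4545.2 = 162.5 / 4545.2 = 3.58% ≈ 3.6%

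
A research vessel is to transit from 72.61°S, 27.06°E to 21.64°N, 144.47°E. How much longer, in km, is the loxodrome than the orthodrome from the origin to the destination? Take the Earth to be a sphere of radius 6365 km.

937 km

Great circle: cos σ = sin φ₁ sin φ₂ + cos φ₁ cos φ₂ cos Δλ,  σ = 2.0712 rad → d_gc = 13183.4 km
Rhumb line: Δψ = +2.2648, q = Δφ/Δψ = 0.7263, d_rh = R√(Δφ²+q²Δλ²) = 14120.1 km
Excess = 14120.1 − 13183.4 = 936.7 ≈ 937 km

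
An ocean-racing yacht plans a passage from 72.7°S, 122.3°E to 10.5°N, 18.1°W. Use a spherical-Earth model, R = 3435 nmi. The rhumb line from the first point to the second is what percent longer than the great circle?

13.6%

Great circle: σ = 1.9815 rad → d_gc = Rσ = 6806.6 nmi
Rhumb: Δφ = +1.4521, Δλ = -2.4504, Δψ = +2.0673, q = Δφ/Δψ = 0.7024 → d_rh = R√(Δφ²+q²Δλ²) = 7735.4 nmi
Excess = (7735.4 − 6806.6) / 6806.6 = 928.8 / 6806.6 = 13.646% ≈ 13.6%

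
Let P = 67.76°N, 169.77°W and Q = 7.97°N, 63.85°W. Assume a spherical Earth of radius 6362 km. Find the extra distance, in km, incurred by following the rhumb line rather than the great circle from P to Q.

760 km

Great circle: cos σ = sin φ₁ sin φ₂ + cos φ₁ cos φ₂ cos Δλ,  σ = 1.5453 rad → d_gc = 9831.0 km
Rhumb line: Δψ = -1.4873, q = Δφ/Δψ = 0.7016, d_rh = R√(Δφ²+q²Δλ²) = 10591.2 km
Excess = 10591.2 − 9831.0 = 760.2 ≈ 760 km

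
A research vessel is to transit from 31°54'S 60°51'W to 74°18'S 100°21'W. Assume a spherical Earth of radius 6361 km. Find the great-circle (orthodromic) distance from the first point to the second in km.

5183 km

cos σ = sin φ₁ sin φ₂ + cos φ₁ cos φ₂ cos Δλ
      = sin(-31.90°)sin(-74.30°) + cos(-31.90°)cos(-74.30°)cos(-39.50°) = 0.6860
σ = 46.686° → d = Rσ = 6361·0.81483 = 5183 km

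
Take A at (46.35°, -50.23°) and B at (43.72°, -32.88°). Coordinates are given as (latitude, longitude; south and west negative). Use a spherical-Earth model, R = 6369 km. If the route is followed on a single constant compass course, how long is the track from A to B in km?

Δψ = ln[tan(π/4+φ₂/2)/tan(π/4+φ₁/2)] = -0.0650;  Δφ = -0.0459 rad,  Δλ = +0.3028 rad
q = Δφ/Δψ = 0.7065
d = R·√(Δφ² + q²Δλ²) = 6369·0.21880 = 1394 km

1394 km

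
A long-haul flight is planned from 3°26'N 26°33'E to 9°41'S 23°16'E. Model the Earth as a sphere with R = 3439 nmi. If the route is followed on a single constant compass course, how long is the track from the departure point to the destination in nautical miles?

811 nmi

Rhumb course C = atan2(Δλ, Δψ) with Δψ = ln[tan(π/4+φ₂/2)/tan(π/4+φ₁/2)] = -0.2298, Δλ = -0.0573 → C = 194.00°
d = R·|Δφ| / |cos C| = 3439·0.22893 / 0.97028 = 811 nmi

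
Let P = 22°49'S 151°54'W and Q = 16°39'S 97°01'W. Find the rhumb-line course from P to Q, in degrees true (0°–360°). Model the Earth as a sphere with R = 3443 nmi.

83.2°

Meridional parts: M(φ₁)=-0.4092, M(φ₂)=-0.2948 → ΔM = +0.1144;  Δλ = +0.9579 rad
tan C = Δλ / ΔM = +8.3723 → C = 83.19°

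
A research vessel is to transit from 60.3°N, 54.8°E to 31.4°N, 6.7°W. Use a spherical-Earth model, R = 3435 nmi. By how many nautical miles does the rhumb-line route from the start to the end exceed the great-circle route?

80 nmi

Great circle: cos σ = sin φ₁ sin φ₂ + cos φ₁ cos φ₂ cos Δλ,  σ = 0.8575 rad → d_gc = 2945.4 nmi
Rhumb line: Δψ = -0.7498, q = Δφ/Δψ = 0.6728, d_rh = R√(Δφ²+q²Δλ²) = 3025.7 nmi
Excess = 3025.7 − 2945.4 = 80.3 ≈ 80 nmi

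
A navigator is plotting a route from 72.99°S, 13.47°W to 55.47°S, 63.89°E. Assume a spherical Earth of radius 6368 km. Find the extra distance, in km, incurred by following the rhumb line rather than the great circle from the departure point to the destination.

252 km

Great circle: cos σ = sin φ₁ sin φ₂ + cos φ₁ cos φ₂ cos Δλ,  σ = 0.6022 rad → d_gc = 3835.0 km
Rhumb line: Δψ = +0.7316, q = Δφ/Δψ = 0.4180, d_rh = R√(Δφ²+q²Δλ²) = 4087.4 km
Excess = 4087.4 − 3835.0 = 252.4 ≈ 252 km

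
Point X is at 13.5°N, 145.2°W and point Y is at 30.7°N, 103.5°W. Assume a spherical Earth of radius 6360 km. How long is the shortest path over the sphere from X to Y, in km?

cos σ = sin φ₁ sin φ₂ + cos φ₁ cos φ₂ cos Δλ
      = sin(13.50°)sin(30.70°) + cos(13.50°)cos(30.70°)cos(41.70°) = 0.7434
σ = 41.974° → d = Rσ = 6360·0.73259 = 4659 km

4659 km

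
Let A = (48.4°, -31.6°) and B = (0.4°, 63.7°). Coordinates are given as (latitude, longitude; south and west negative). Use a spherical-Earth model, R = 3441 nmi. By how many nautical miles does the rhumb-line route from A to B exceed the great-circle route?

164 nmi

Great circle: cos σ = sin φ₁ sin φ₂ + cos φ₁ cos φ₂ cos Δλ,  σ = 1.6269 rad → d_gc = 5598.3 nmi
Rhumb line: Δψ = -0.9610, q = Δφ/Δψ = 0.8718, d_rh = R√(Δφ²+q²Δλ²) = 5762.5 nmi
Excess = 5762.5 − 5598.3 = 164.2 ≈ 164 nmi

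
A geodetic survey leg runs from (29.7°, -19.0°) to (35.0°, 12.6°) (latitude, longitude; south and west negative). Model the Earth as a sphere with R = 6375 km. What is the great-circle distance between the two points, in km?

3015 km

Haversine: a = sin²(Δφ/2)+cos φ₁ cos φ₂ sin²(Δλ/2) = 0.05489;  σ = 2·atan2(√a,√(1−a))
σ = 27.099° → d = Rσ = 6375·0.47296 = 3015 km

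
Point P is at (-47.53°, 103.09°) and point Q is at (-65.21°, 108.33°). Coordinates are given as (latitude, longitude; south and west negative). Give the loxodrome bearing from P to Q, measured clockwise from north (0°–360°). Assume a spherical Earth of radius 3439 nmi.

Δψ = ln[tan(π/4+φ₂/2)/tan(π/4+φ₁/2)] = -0.5699
Δλ = +0.0915 rad (taken the short way round)
course = atan2(Δλ, Δψ) = 170.88°

170.9°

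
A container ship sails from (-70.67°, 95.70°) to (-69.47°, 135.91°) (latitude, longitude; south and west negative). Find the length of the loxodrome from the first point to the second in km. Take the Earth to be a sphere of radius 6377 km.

1531 km

Δψ = ln[tan(π/4+φ₂/2)/tan(π/4+φ₁/2)] = +0.0615;  Δφ = +0.0209 rad,  Δλ = +0.7018 rad
q = Δφ/Δψ = 0.3408
d = R·√(Δφ² + q²Δλ²) = 6377·0.24007 = 1531 km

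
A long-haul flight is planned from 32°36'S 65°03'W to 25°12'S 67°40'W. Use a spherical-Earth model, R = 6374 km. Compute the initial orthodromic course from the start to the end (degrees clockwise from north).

342.2°

θ = atan2( sin Δλ·cos φ₂ ,  cos φ₁ sin φ₂ − sin φ₁ cos φ₂ cos Δλ )
  = atan2(-0.0413, +0.1283) = 342.15°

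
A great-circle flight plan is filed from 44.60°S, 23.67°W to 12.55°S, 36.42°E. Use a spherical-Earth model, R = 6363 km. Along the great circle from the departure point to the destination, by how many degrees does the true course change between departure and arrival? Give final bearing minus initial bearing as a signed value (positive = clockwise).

Initial bearing θ₁ = atan2(sin Δλ cos φ₂, cos φ₁ sin φ₂ − sin φ₁ cos φ₂ cos Δλ) = 77.53°
Final bearing θ₂ = (initial bearing from the destination back to the start) + 180° = 45.42°
Δθ = θ₂ − θ₁ = -32.1°

-32.1°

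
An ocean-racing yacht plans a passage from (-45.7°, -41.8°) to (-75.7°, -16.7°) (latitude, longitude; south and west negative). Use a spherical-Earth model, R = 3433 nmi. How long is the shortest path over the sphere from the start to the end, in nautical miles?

1906 nmi

Haversine: a = sin²(Δφ/2)+cos φ₁ cos φ₂ sin²(Δλ/2) = 0.07513;  σ = 2·atan2(√a,√(1−a))
σ = 31.817° → d = Rσ = 3433·0.55531 = 1906 nmi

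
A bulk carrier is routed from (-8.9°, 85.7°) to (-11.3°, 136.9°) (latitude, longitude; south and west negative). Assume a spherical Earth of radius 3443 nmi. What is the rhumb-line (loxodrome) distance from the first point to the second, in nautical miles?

3032 nmi

Δψ = ln[tan(π/4+φ₂/2)/tan(π/4+φ₁/2)] = -0.0426;  Δφ = -0.0419 rad,  Δλ = +0.8936 rad
q = Δφ/Δψ = 0.9844
d = R·√(Δφ² + q²Δλ²) = 3443·0.88069 = 3032 nmi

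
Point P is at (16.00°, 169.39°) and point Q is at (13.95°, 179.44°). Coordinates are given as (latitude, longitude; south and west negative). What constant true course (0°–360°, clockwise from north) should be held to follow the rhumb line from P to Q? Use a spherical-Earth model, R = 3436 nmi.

101.9°

Δψ = ln[tan(π/4+φ₂/2)/tan(π/4+φ₁/2)] = -0.0370
Δλ = +0.1754 rad (taken the short way round)
course = atan2(Δλ, Δψ) = 101.92°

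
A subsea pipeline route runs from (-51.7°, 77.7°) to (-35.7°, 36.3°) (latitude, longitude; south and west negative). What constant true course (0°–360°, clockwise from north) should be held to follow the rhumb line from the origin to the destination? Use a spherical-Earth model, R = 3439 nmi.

298.3°

Meridional parts: M(φ₁)=-1.0577, M(φ₂)=-0.6678 → ΔM = +0.3899;  Δλ = -0.7226 rad
tan C = Δλ / ΔM = -1.8534 → C = 298.35°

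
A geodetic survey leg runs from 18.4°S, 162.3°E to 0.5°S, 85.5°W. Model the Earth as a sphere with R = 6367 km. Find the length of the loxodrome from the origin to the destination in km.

Δψ = ln[tan(π/4+φ₂/2)/tan(π/4+φ₁/2)] = +0.3181;  Δφ = +0.3124 rad,  Δλ = +1.9583 rad
q = Δφ/Δψ = 0.9822
d = R·√(Δφ² + q²Δλ²) = 6367·1.94858 = 12407 km

12407 km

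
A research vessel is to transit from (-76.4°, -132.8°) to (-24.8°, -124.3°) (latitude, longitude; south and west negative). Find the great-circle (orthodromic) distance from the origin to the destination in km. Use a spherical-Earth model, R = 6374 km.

5759 km

cos σ = sin φ₁ sin φ₂ + cos φ₁ cos φ₂ cos Δλ
      = sin(-76.40°)sin(-24.80°) + cos(-76.40°)cos(-24.80°)cos(8.50°) = 0.6188
σ = 51.771° → d = Rσ = 6374·0.90358 = 5759 km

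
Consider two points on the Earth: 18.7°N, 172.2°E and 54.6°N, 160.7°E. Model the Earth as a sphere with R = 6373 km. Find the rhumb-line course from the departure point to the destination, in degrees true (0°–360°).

Meridional parts: M(φ₁)=+0.3323, M(φ₂)=+1.1421 → ΔM = +0.8098;  Δλ = -0.2007 rad
tan C = Δλ / ΔM = -0.2479 → C = 346.08°

346.1°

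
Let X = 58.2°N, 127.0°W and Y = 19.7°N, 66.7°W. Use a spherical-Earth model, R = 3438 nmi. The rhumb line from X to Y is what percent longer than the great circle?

2.1%

Great circle: σ = 1.0095 rad → d_gc = Rσ = 3470.6 nmi
Rhumb: Δφ = -0.6720, Δλ = +1.0524, Δψ = -0.9050, q = Δφ/Δψ = 0.7425 → d_rh = R√(Δφ²+q²Δλ²) = 3543.3 nmi
Excess = (3543.3 − 3470.6) / 3470.6 = 72.7 / 3470.6 = 2.09% ≈ 2.1%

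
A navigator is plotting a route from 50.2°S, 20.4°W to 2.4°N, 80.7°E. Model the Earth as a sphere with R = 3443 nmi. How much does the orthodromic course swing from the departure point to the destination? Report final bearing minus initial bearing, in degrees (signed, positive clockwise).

Initial bearing θ₁ = atan2(sin Δλ cos φ₂, cos φ₁ sin φ₂ − sin φ₁ cos φ₂ cos Δλ) = 97.03°
Final bearing θ₂ = (initial bearing from the destination back to the start) + 180° = 39.48°
Δθ = θ₂ − θ₁ = -57.6°

-57.6°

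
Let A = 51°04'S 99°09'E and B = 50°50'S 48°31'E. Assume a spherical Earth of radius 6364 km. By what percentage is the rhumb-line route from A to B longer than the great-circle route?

Great circle: σ = 0.5456 rad → d_gc = Rσ = 3471.9 km
Rhumb: Δφ = +0.0041, Δλ = -0.8837, Δψ = +0.0065, q = Δφ/Δψ = 0.6300 → d_rh = R√(Δφ²+q²Δλ²) = 3543.2 km
Excess = (3543.2 − 3471.9) / 3471.9 = 71.3 / 3471.9 = 2.054% ≈ 2.1%

2.1%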